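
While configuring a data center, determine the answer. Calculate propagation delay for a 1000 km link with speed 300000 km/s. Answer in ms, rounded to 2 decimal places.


Given: distance = 1000 km, speed = 300000 km/s
Delay = distance / speed = 1000 / 300000 seconds
Delay in ms = 1000 * 1000 / 300000
Delay = 3.3333 ms
Rounded to 2 dp = 3.33 ms

3.33


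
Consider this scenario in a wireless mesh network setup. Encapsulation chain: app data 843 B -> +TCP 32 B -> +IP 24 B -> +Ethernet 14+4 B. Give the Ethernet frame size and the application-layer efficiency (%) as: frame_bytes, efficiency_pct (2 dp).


TCP segment = 843 + 32 = 875 B
IP packet = 875 + 24 = 899 B
Ethernet frame = 899 + 14 + 4 = 917 B
Efficiency = app / frame = 843 / 917 = 0.919302 = 91.9302% -> 91.93% (2 dp)

917, 91.93


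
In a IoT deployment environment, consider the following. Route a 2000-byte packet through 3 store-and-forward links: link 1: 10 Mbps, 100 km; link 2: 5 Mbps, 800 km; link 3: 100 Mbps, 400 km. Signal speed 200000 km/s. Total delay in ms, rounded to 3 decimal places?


Packet = 2000 bytes = 16000 bits. Store-and-forward: sum (t_trans + t_prop) per link.
Link 1: t_trans = 16000/(10*10^6) s = 1.6000 ms; t_prop = 100/200000 s = 0.5000 ms; subtotal = 2.1000 ms
Link 2: t_trans = 16000/(5*10^6) s = 3.2000 ms; t_prop = 800/200000 s = 4.0000 ms; subtotal = 7.2000 ms
Link 3: t_trans = 16000/(100*10^6) s = 0.1600 ms; t_prop = 400/200000 s = 2.0000 ms; subtotal = 2.1600 ms
End-to-end = 2.1000 + 7.2000 + 2.1600 = 11.4600 ms -> 11.460 ms (3 dp)

11.460


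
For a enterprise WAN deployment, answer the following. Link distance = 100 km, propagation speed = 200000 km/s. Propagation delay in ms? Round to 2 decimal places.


Given: distance = 100 km, speed = 200000 km/s
Delay = distance / speed = 100 / 200000 seconds
Delay in ms = 100 * 1000 / 200000
Delay = 0.5000 ms
Rounded to 2 dp = 0.50 ms

0.50


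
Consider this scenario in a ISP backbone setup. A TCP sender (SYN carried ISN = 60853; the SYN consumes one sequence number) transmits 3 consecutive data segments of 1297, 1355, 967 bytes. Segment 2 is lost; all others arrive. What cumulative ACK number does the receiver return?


SYN uses sequence number 60853; first data byte = ISN + 1 = 60854.
Segment 1: SEQ = 60854, len = 1297 B, covers [60854, 62150]
Segment 2: SEQ = 62151, len = 1355 B, covers [62151, 63505] [LOST]
Segment 3: SEQ = 63506, len = 967 B, covers [63506, 64472]
In-order data received: bytes [60854, 62150] (segments 1..1).
Segment 2 missing -> gap begins at byte 62151; later segments buffered out of order.
Cumulative ACK = next expected in-order byte = 60854 + 1297 = 62151

62151


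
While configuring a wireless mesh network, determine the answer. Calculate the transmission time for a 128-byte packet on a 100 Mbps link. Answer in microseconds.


Given: packet = 128 bytes, bandwidth = 100 Mbps
Packet in bits = 128 * 8 = 1024 bits
Bandwidth = 100 * 10^6 = 100000000 bps
Time = 1024 / 100000000 seconds
Time in us = 1024 * 10^6 / 100000000 = 10.24

10.24


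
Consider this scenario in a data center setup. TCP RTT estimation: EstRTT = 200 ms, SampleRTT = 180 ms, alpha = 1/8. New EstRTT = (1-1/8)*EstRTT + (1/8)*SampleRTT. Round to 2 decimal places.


Given: EstRTT = 200 ms, SampleRTT = 180 ms, alpha = 1/8
New EstRTT = (1 - alpha) * EstRTT + alpha * SampleRTT
(7/8) * 200 = 175
(1/8) * 180 = 22.5
New EstRTT = 175 + 22.5 = 197.5 ms -> 197.50 ms (2 dp)

197.50


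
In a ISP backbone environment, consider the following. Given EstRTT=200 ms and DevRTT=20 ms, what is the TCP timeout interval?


Given: EstRTT = 200 ms, DevRTT = 20 ms
Timeout = EstRTT + 4 * DevRTT
4 * DevRTT = 4 * 20 = 80
Timeout = 200 + 80 = 280 ms

280


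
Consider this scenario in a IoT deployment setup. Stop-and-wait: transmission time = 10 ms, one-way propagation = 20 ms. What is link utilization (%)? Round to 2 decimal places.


Given: Ttrans = 10 ms, Tprop = 20 ms
RTT = 2 * Tprop = 2 * 20 = 40 ms
U = Ttrans / (Ttrans + RTT)
U = 10 / (10 + 40)
U = 10 / 50 = 0.2
U% = 20.00%

20.00


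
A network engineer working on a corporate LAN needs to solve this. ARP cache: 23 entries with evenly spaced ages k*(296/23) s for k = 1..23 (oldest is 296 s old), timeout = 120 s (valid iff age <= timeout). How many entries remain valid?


Ages are k * 296/23 s for k = 1..23 (spacing = 12.8696 s).
Entry k is valid iff k * 296/23 <= 120 iff k <= 23 * 120 / 296 = 9.3243
n_valid = floor(9.3243) = 9
(n_stale = 23 - 9 = 14)

9


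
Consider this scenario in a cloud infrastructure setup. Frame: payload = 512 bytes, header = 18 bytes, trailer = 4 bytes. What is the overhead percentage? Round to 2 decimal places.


Given: payload = 512 B, header = 18 B, trailer = 4 B
Overhead bytes = header + trailer = 18 + 4 = 22
Total frame = payload + overhead = 512 + 22 = 534
Overhead % = 22 / 534 * 100 = 4.1199% -> 4.12% (2 dp)

4.12


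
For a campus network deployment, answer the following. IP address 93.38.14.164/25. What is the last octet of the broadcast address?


Given: IP = 93.38.14.164, prefix = /25
Host bits = 32 - 25 = 7
Network last octet = 164 AND mask = 128
Host part size = 2^7 - 1 = 127
Broadcast last octet = 128 OR 127 = 255

255


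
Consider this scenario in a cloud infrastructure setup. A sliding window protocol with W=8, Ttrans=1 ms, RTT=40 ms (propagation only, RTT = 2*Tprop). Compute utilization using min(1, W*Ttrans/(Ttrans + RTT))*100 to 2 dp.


Given: W = 8, Ttrans = 1 ms, RTT = 40 ms (= 2 * Tprop, Tprop = 20 ms)
Cycle time = Ttrans + RTT = 1 + 40 = 41 ms (first packet sent until its ACK returns)
W * Ttrans = 8 * 1 = 8 ms of sending per cycle
W * Ttrans / (Ttrans + RTT) = 8 / 41 = 0.195122
U = min(1, 0.195122) = 0.195122
U% = 19.51%

19.51


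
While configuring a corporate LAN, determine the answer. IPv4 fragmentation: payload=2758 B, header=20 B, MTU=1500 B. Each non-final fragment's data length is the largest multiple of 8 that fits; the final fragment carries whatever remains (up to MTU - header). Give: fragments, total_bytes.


Max data per non-final fragment = floor((MTU - header)/8)*8 = floor((1500 - 20)/8)*8 = floor(1480/8)*8 = 1480 B
Final fragment needs no 8-byte alignment: it can carry up to MTU - header = 1480 B
Non-final fragments needed = ceil((payload - 1480) / 1480) = ceil(1278/1480) = ceil(0.8635) = 1
Number of fragments = 1 + 1 = 2
Fragment sizes (data): 1 * 1480 B + 1278 B (last, 1278 <= 1480 OK)
Total bytes sent = payload + n_frags * header = 2758 + 2*20 = 2758 + 40 = 2798 B

2, 2798


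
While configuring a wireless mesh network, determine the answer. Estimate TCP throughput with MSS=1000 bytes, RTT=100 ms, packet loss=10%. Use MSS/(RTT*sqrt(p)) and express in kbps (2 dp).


Given: MSS = 1000 bytes, RTT = 100 ms, loss = 10%
RTT in seconds = 100 / 1000 = 0.1
Loss rate = 10% = 0.1
sqrt(loss) = sqrt(0.1) = 0.316227766017
Throughput (bytes/s) = 1000 / (0.1 * 0.316227766017) = 31622.7766
Throughput (kbps) = 31622.7766 * 8 / 1000 = 252.982213 -> 252.98 kbps (2 dp)

252.98


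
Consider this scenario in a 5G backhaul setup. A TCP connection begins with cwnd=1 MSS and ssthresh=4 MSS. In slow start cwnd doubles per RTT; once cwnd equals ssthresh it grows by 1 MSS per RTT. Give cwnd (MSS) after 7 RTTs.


RTT 0: cwnd = 1 MSS (initial)
RTT 1: cwnd = 2 MSS (slow start, doubled)
RTT 2: cwnd = 4 MSS (slow start, doubled)
RTT 3: cwnd = 5 MSS (congestion avoidance, +1)
RTT 4: cwnd = 6 MSS (congestion avoidance, +1)
RTT 5: cwnd = 7 MSS (congestion avoidance, +1)
RTT 6: cwnd = 8 MSS (congestion avoidance, +1)
RTT 7: cwnd = 9 MSS (congestion avoidance, +1)

9


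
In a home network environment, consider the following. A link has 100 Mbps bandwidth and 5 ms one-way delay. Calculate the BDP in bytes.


Given: bandwidth = 100 Mbps, delay = 5 ms
BDP in bits = 100 * 10^6 * 5 / 1000
BDP in bits = 500000
BDP in bytes = 500000 / 8 = 62500

62500


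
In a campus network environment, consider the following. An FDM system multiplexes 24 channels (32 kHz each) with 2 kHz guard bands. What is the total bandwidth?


Given: 24 channels, 32 kHz each, guard = 2 kHz
Channel bandwidth = 24 * 32 = 768 kHz
Guard bands = 23 gaps * 2 kHz = 46 kHz
Total = 768 + 46 = 814 kHz

814


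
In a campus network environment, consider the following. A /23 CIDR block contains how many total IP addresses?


Given: CIDR prefix /23
Host bits = 32 - 23 = 9
Total addresses = 2^9 = 512

512


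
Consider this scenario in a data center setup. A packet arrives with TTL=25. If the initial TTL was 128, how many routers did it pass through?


Given: initial TTL = 128, received TTL = 25
Hops = initial TTL - received TTL
Hops = 128 - 25 = 103

103


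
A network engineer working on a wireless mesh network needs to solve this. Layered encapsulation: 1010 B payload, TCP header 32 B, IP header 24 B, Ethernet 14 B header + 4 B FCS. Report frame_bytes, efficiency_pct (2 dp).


TCP segment = 1010 + 32 = 1042 B
IP packet = 1042 + 24 = 1066 B
Ethernet frame = 1066 + 14 + 4 = 1084 B
Efficiency = app / frame = 1010 / 1084 = 0.931734 = 93.1734% -> 93.17% (2 dp)

1084, 93.17


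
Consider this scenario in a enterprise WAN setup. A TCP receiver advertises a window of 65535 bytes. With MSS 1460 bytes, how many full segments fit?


Given: RWND = 65535 bytes, MSS = 1460 bytes
Full segments = floor(RWND / MSS)
Full segments = floor(65535 / 1460)
Full segments = floor(44.887) = 44

44


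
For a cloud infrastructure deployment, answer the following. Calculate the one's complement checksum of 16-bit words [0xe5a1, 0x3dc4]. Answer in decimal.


Given words: [0xe5a1, 0x3dc4]
Step 1: Sum all words
Raw sum = 58785 + 15812 = 74597
Step 2: Fold carry: (9061 + 1) = 9062
One's complement = ~9062 & 0xFFFF = 56473

56473


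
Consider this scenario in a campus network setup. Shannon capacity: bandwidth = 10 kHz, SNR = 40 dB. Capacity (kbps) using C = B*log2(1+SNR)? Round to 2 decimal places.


Given: B = 10 kHz, SNR = 40 dB
SNR linear = 10^(40/10) = 10000
1 + SNR = 10001
log2(10001) = 13.2878566418
C = 10 * 1000 * 13.2878566418 = 132878.5664 bps
C = 132.878566 kbps -> 132.88 kbps (2 dp)

132.88


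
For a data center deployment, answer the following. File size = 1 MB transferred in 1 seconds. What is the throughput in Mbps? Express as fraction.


Given: file = 1 MB, time = 1 s
File in Mb = 1 * 8 = 8 Mb
Throughput = 8 / 1 Mbps
Throughput = 8 Mbps

8


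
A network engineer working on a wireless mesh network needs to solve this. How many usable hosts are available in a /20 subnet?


Given: subnet mask /20
Host bits = 32 - 20 = 12
Total addresses = 2^12 = 4096
Usable hosts = 4096 - 2 (network + broadcast) = 4094

4094


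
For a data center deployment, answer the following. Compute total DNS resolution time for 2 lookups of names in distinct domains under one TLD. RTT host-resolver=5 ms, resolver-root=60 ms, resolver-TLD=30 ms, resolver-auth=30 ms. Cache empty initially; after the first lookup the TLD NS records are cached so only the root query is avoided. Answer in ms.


Lookup 1 (cold cache): local + root + TLD + auth = 5 + 60 + 30 + 30 = 125 ms
Lookups 2..2 (TLD NS cached -> skip root; new domain -> still ask TLD and auth): local + TLD + auth = 5 + 30 + 30 = 65 ms each
Remaining 1 lookups: 1 * 65 = 65 ms
Total = 125 + 65 = 190 ms

190


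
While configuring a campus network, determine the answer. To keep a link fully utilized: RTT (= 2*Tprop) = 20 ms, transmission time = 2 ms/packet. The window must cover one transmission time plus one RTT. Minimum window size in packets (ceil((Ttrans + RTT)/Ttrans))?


Given: Ttrans = 2 ms, RTT = 20 ms (= 2 * Tprop, Tprop = 10 ms)
Time until first ACK returns = Ttrans + RTT = 2 + 20 = 22 ms
Need W * Ttrans >= Ttrans + RTT  ->  W >= (Ttrans + RTT) / Ttrans
(Ttrans + RTT) / Ttrans = 22 / 2 = 11
W_min = ceil(11) = 11

11


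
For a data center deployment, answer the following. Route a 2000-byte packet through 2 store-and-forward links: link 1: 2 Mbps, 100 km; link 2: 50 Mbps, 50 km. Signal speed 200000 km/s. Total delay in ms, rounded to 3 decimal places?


Packet = 2000 bytes = 16000 bits. Store-and-forward: sum (t_trans + t_prop) per link.
Link 1: t_trans = 16000/(2*10^6) s = 8.0000 ms; t_prop = 100/200000 s = 0.5000 ms; subtotal = 8.5000 ms
Link 2: t_trans = 16000/(50*10^6) s = 0.3200 ms; t_prop = 50/200000 s = 0.2500 ms; subtotal = 0.5700 ms
End-to-end = 8.5000 + 0.5700 = 9.0700 ms -> 9.070 ms (3 dp)

9.070


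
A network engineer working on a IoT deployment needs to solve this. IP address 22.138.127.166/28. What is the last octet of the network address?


Given: IP = 22.138.127.166, prefix = /28
Subnet mask = 255.255.255.240
Last octet of IP: 166
Last octet of mask: 240
Network last octet = 166 AND 240 = 160

160


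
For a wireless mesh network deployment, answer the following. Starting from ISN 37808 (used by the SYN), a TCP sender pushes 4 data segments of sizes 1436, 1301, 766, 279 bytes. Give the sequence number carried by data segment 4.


The SYN occupies sequence number ISN = 37808, so the first data byte is ISN + 1 = 37809.
SEQ of data segment i = (ISN + 1) + sum of payload sizes of segments 1..i-1.
Segment 1: SEQ = 37809, payload = 1436 bytes
Segment 2: SEQ = 39245, payload = 1301 bytes
Segment 3: SEQ = 40546, payload = 766 bytes
Segment 4: SEQ = 41312, payload = 279 bytes
SEQ of segment 4 = 37809 + 1436 + 1301 + 766 = 41312

41312


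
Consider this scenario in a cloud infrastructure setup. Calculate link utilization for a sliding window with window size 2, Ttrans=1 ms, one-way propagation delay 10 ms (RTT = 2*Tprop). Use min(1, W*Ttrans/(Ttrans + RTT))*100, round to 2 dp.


Given: W = 2, Ttrans = 1 ms, RTT = 20 ms (= 2 * Tprop, Tprop = 10 ms)
Cycle time = Ttrans + RTT = 1 + 20 = 21 ms (first packet sent until its ACK returns)
W * Ttrans = 2 * 1 = 2 ms of sending per cycle
W * Ttrans / (Ttrans + RTT) = 2 / 21 = 0.095238
U = min(1, 0.095238) = 0.095238
U% = 9.52%

9.52


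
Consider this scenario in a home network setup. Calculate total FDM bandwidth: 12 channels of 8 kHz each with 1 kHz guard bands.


Given: 12 channels, 8 kHz each, guard = 1 kHz
Channel bandwidth = 12 * 8 = 96 kHz
Guard bands = 11 gaps * 1 kHz = 11 kHz
Total = 96 + 11 = 107 kHz

107


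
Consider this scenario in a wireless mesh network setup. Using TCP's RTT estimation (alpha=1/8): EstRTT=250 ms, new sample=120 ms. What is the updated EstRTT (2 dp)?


Given: EstRTT = 250 ms, SampleRTT = 120 ms, alpha = 1/8
New EstRTT = (1 - alpha) * EstRTT + alpha * SampleRTT
(7/8) * 250 = 218.75
(1/8) * 120 = 15
New EstRTT = 218.75 + 15 = 233.75 ms -> 233.75 ms (2 dp)

233.75


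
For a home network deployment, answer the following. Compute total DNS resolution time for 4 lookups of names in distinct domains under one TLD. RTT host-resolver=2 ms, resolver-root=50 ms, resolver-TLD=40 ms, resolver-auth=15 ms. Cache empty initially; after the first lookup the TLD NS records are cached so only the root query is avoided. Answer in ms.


Lookup 1 (cold cache): local + root + TLD + auth = 2 + 50 + 40 + 15 = 107 ms
Lookups 2..4 (TLD NS cached -> skip root; new domain -> still ask TLD and auth): local + TLD + auth = 2 + 40 + 15 = 57 ms each
Remaining 3 lookups: 3 * 57 = 171 ms
Total = 107 + 171 = 278 ms

278


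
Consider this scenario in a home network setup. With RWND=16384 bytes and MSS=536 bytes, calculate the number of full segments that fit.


Given: RWND = 16384 bytes, MSS = 536 bytes
Full segments = floor(RWND / MSS)
Full segments = floor(16384 / 536)
Full segments = floor(30.5672) = 30

30


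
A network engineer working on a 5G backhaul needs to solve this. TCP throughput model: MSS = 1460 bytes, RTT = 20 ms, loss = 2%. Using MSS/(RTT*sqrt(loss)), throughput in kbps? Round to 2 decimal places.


Given: MSS = 1460 bytes, RTT = 20 ms, loss = 2%
RTT in seconds = 20 / 1000 = 0.02
Loss rate = 2% = 0.02
sqrt(loss) = sqrt(0.02) = 0.141421356237
Throughput (bytes/s) = 1460 / (0.02 * 0.141421356237) = 516187.9503
Throughput (kbps) = 516187.9503 * 8 / 1000 = 4129.503602 -> 4129.50 kbps (2 dp)

4129.50


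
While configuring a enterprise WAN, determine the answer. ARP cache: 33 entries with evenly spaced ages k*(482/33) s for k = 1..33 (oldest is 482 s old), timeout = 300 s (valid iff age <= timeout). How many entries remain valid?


Ages are k * 482/33 s for k = 1..33 (spacing = 14.6061 s).
Entry k is valid iff k * 482/33 <= 300 iff k <= 33 * 300 / 482 = 20.5394
n_valid = floor(20.5394) = 20
(n_stale = 33 - 20 = 13)

20


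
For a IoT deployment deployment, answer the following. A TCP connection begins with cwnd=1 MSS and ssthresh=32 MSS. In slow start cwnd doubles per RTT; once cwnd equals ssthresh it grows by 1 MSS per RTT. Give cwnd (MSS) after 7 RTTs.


RTT 0: cwnd = 1 MSS (initial)
RTT 1: cwnd = 2 MSS (slow start, doubled)
RTT 2: cwnd = 4 MSS (slow start, doubled)
RTT 3: cwnd = 8 MSS (slow start, doubled)
RTT 4: cwnd = 16 MSS (slow start, doubled)
RTT 5: cwnd = 32 MSS (slow start, doubled)
RTT 6: cwnd = 33 MSS (congestion avoidance, +1)
RTT 7: cwnd = 34 MSS (congestion avoidance, +1)

34


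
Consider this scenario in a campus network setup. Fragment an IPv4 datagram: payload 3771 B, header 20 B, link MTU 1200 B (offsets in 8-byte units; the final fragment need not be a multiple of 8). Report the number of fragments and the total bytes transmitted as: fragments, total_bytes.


Max data per non-final fragment = floor((MTU - header)/8)*8 = floor((1200 - 20)/8)*8 = floor(1180/8)*8 = 1176 B
Final fragment needs no 8-byte alignment: it can carry up to MTU - header = 1180 B
Non-final fragments needed = ceil((payload - 1180) / 1176) = ceil(2591/1176) = ceil(2.2032) = 3
Number of fragments = 3 + 1 = 4
Fragment sizes (data): 3 * 1176 B + 243 B (last, 243 <= 1180 OK)
Total bytes sent = payload + n_frags * header = 3771 + 4*20 = 3771 + 80 = 3851 B

4, 3851


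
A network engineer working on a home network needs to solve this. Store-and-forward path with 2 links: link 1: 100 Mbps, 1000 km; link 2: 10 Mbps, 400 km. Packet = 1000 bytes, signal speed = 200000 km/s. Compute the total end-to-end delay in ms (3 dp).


Packet = 1000 bytes = 8000 bits. Store-and-forward: sum (t_trans + t_prop) per link.
Link 1: t_trans = 8000/(100*10^6) s = 0.0800 ms; t_prop = 1000/200000 s = 5.0000 ms; subtotal = 5.0800 ms
Link 2: t_trans = 8000/(10*10^6) s = 0.8000 ms; t_prop = 400/200000 s = 2.0000 ms; subtotal = 2.8000 ms
End-to-end = 5.0800 + 2.8000 = 7.8800 ms -> 7.880 ms (3 dp)

7.880


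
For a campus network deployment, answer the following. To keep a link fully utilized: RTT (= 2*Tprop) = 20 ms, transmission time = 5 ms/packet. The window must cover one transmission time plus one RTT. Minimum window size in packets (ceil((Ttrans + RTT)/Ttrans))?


Given: Ttrans = 5 ms, RTT = 20 ms (= 2 * Tprop, Tprop = 10 ms)
Time until first ACK returns = Ttrans + RTT = 5 + 20 = 25 ms
Need W * Ttrans >= Ttrans + RTT  ->  W >= (Ttrans + RTT) / Ttrans
(Ttrans + RTT) / Ttrans = 25 / 5 = 5
W_min = ceil(5) = 5

5


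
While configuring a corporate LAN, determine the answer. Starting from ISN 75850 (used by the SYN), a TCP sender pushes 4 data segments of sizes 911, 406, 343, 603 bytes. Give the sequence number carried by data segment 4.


The SYN occupies sequence number ISN = 75850, so the first data byte is ISN + 1 = 75851.
SEQ of data segment i = (ISN + 1) + sum of payload sizes of segments 1..i-1.
Segment 1: SEQ = 75851, payload = 911 bytes
Segment 2: SEQ = 76762, payload = 406 bytes
Segment 3: SEQ = 77168, payload = 343 bytes
Segment 4: SEQ = 77511, payload = 603 bytes
SEQ of segment 4 = 75851 + 911 + 406 + 343 = 77511

77511


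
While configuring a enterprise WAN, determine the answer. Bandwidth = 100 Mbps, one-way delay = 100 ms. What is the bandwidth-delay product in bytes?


Given: bandwidth = 100 Mbps, delay = 100 ms
BDP in bits = 100 * 10^6 * 100 / 1000
BDP in bits = 10000000
BDP in bytes = 10000000 / 8 = 1250000

1250000


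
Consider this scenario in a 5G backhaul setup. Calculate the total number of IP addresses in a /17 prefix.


Given: CIDR prefix /17
Host bits = 32 - 17 = 15
Total addresses = 2^15 = 32768

32768


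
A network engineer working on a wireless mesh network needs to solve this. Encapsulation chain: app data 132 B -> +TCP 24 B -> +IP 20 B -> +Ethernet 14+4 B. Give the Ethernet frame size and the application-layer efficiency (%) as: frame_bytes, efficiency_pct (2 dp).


TCP segment = 132 + 24 = 156 B
IP packet = 156 + 20 = 176 B
Ethernet frame = 176 + 14 + 4 = 194 B
Efficiency = app / frame = 132 / 194 = 0.680412 = 68.0412% -> 68.04% (2 dp)

194, 68.04


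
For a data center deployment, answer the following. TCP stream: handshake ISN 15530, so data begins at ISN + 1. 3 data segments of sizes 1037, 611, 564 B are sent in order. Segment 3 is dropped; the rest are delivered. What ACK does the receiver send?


SYN uses sequence number 15530; first data byte = ISN + 1 = 15531.
Segment 1: SEQ = 15531, len = 1037 B, covers [15531, 16567]
Segment 2: SEQ = 16568, len = 611 B, covers [16568, 17178]
Segment 3: SEQ = 17179, len = 564 B, covers [17179, 17742] [LOST]
In-order data received: bytes [15531, 17178] (segments 1..2).
Segment 3 missing -> gap begins at byte 17179.
Cumulative ACK = next expected in-order byte = 15531 + 1037 + 611 = 17179

17179


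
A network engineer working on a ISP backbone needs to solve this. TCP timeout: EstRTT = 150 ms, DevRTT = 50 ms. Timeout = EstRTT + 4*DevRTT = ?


Given: EstRTT = 150 ms, DevRTT = 50 ms
Timeout = EstRTT + 4 * DevRTT
4 * DevRTT = 4 * 50 = 200
Timeout = 150 + 200 = 350 ms

350


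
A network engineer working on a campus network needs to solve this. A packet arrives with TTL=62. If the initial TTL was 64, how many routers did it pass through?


Given: initial TTL = 64, received TTL = 62
Hops = initial TTL - received TTL
Hops = 64 - 62 = 2

2


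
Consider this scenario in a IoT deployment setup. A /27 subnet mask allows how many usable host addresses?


Given: subnet mask /27
Host bits = 32 - 27 = 5
Total addresses = 2^5 = 32
Usable hosts = 32 - 2 (network + broadcast) = 30

30


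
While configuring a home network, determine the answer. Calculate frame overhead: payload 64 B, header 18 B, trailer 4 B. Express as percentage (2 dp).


Given: payload = 64 B, header = 18 B, trailer = 4 B
Overhead bytes = header + trailer = 18 + 4 = 22
Total frame = payload + overhead = 64 + 22 = 86
Overhead % = 22 / 86 * 100 = 25.5814% -> 25.58% (2 dp)

25.58


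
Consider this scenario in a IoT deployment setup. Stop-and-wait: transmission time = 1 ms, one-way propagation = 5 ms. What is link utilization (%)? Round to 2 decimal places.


Given: Ttrans = 1 ms, Tprop = 5 ms
RTT = 2 * Tprop = 2 * 5 = 10 ms
U = Ttrans / (Ttrans + RTT)
U = 1 / (1 + 10)
U = 1 / 11 = 0.090909
U% = 9.09%

9.09


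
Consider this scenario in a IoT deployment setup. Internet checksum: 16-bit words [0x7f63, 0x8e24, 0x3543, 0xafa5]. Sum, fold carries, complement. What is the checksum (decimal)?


Given words: [0x7f63, 0x8e24, 0x3543, 0xafa5]
Step 1: Sum all words
Raw sum = 32611 + 36388 + 13635 + 44965 = 127599
Step 2: Fold carry: (62063 + 1) = 62064
One's complement = ~62064 & 0xFFFF = 3471

3471


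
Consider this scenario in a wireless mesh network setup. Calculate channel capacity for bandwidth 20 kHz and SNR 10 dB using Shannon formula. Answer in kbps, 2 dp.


Given: B = 20 kHz, SNR = 10 dB
SNR linear = 10^(10/10) = 10
1 + SNR = 11
log2(11) = 3.4594316186
C = 20 * 1000 * 3.4594316186 = 69188.6324 bps
C = 69.188632 kbps -> 69.19 kbps (2 dp)

69.19


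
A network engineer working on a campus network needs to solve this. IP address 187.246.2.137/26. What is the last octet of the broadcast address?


Given: IP = 187.246.2.137, prefix = /26
Host bits = 32 - 26 = 6
Network last octet = 137 AND mask = 128
Host part size = 2^6 - 1 = 63
Broadcast last octet = 128 OR 63 = 191

191


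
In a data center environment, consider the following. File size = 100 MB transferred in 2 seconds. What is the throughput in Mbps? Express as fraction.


Given: file = 100 MB, time = 2 s
File in Mb = 100 * 8 = 800 Mb
Throughput = 800 / 2 Mbps
Throughput = 400 Mbps

400


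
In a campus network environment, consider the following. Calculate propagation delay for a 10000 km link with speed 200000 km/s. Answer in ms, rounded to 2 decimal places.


Given: distance = 10000 km, speed = 200000 km/s
Delay = distance / speed = 10000 / 200000 seconds
Delay in ms = 10000 * 1000 / 200000
Delay = 50.0000 ms
Rounded to 2 dp = 50.00 ms

50.00


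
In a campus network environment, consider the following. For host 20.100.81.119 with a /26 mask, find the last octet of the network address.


Given: IP = 20.100.81.119, prefix = /26
Subnet mask = 255.255.255.192
Last octet of IP: 119
Last octet of mask: 192
Network last octet = 119 AND 192 = 64

64


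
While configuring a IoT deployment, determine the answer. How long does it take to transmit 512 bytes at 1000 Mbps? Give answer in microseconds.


Given: packet = 512 bytes, bandwidth = 1000 Mbps
Packet in bits = 512 * 8 = 4096 bits
Bandwidth = 1000 * 10^6 = 1000000000 bps
Time = 4096 / 1000000000 seconds
Time in us = 4096 * 10^6 / 1000000000 = 4.096

4.096


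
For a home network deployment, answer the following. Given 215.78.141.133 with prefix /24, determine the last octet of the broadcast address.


Given: IP = 215.78.141.133, prefix = /24
Host bits = 32 - 24 = 8
Network last octet = 133 AND mask = 0
Host part size = 2^8 - 1 = 255
Broadcast last octet = 0 OR 255 = 255

255


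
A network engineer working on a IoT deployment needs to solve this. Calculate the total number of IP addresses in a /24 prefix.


Given: CIDR prefix /24
Host bits = 32 - 24 = 8
Total addresses = 2^8 = 256

256


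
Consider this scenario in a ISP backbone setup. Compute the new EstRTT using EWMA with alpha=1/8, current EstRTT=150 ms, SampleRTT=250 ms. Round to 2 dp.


Given: EstRTT = 150 ms, SampleRTT = 250 ms, alpha = 1/8
New EstRTT = (1 - alpha) * EstRTT + alpha * SampleRTT
(7/8) * 150 = 131.25
(1/8) * 250 = 31.25
New EstRTT = 131.25 + 31.25 = 162.5 ms -> 162.50 ms (2 dp)

162.50


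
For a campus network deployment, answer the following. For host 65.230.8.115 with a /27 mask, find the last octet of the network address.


Given: IP = 65.230.8.115, prefix = /27
Subnet mask = 255.255.255.224
Last octet of IP: 115
Last octet of mask: 224
Network last octet = 115 AND 224 = 96

96


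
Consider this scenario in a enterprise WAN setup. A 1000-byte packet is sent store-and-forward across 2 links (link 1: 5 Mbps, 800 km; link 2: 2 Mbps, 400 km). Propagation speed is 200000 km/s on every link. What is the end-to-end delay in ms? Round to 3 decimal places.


Packet = 1000 bytes = 8000 bits. Store-and-forward: sum (t_trans + t_prop) per link.
Link 1: t_trans = 8000/(5*10^6) s = 1.6000 ms; t_prop = 800/200000 s = 4.0000 ms; subtotal = 5.6000 ms
Link 2: t_trans = 8000/(2*10^6) s = 4.0000 ms; t_prop = 400/200000 s = 2.0000 ms; subtotal = 6.0000 ms
End-to-end = 5.6000 + 6.0000 = 11.6000 ms -> 11.600 ms (3 dp)

11.600


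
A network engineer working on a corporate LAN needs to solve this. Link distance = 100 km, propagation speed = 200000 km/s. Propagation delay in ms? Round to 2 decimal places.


Given: distance = 100 km, speed = 200000 km/s
Delay = distance / speed = 100 / 200000 seconds
Delay in ms = 100 * 1000 / 200000
Delay = 0.5000 ms
Rounded to 2 dp = 0.50 ms

0.50


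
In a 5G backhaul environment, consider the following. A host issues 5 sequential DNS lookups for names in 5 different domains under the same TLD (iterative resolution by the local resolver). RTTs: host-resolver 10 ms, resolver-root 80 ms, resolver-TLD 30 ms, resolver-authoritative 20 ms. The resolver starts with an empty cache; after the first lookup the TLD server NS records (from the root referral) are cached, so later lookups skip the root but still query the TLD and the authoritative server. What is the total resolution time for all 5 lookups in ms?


Lookup 1 (cold cache): local + root + TLD + auth = 10 + 80 + 30 + 20 = 140 ms
Lookups 2..5 (TLD NS cached -> skip root; new domain -> still ask TLD and auth): local + TLD + auth = 10 + 30 + 20 = 60 ms each
Remaining 4 lookups: 4 * 60 = 240 ms
Total = 140 + 240 = 380 ms

380


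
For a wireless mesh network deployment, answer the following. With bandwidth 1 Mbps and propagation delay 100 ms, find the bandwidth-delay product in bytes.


Given: bandwidth = 1 Mbps, delay = 100 ms
BDP in bits = 1 * 10^6 * 100 / 1000
BDP in bits = 100000
BDP in bytes = 100000 / 8 = 12500

12500


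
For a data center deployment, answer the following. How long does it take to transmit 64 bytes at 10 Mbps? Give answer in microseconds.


Given: packet = 64 bytes, bandwidth = 10 Mbps
Packet in bits = 64 * 8 = 512 bits
Bandwidth = 10 * 10^6 = 10000000 bps
Time = 512 / 10000000 seconds
Time in us = 512 * 10^6 / 10000000 = 51.2

51.2


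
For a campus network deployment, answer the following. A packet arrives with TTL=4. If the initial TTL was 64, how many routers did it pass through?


Given: initial TTL = 64, received TTL = 4
Hops = initial TTL - received TTL
Hops = 64 - 4 = 60

60


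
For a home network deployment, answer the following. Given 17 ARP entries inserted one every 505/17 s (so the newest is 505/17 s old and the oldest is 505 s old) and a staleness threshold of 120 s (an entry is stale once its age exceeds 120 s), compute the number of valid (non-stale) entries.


Ages are k * 505/17 s for k = 1..17 (spacing = 29.7059 s).
Entry k is valid iff k * 505/17 <= 120 iff k <= 17 * 120 / 505 = 4.0396
n_valid = floor(4.0396) = 4
(n_stale = 17 - 4 = 13)

4


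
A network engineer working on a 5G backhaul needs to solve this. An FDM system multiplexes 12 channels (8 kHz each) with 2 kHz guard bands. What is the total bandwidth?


Given: 12 channels, 8 kHz each, guard = 2 kHz
Channel bandwidth = 12 * 8 = 96 kHz
Guard bands = 11 gaps * 2 kHz = 22 kHz
Total = 96 + 22 = 118 kHz

118


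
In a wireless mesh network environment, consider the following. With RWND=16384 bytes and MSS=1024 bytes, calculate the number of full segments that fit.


Given: RWND = 16384 bytes, MSS = 1024 bytes
Full segments = floor(RWND / MSS)
Full segments = floor(16384 / 1024)
Full segments = floor(16.0) = 16

16


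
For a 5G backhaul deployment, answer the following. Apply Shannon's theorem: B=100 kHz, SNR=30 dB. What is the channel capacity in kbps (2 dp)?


Given: B = 100 kHz, SNR = 30 dB
SNR linear = 10^(30/10) = 1000
1 + SNR = 1001
log2(1001) = 9.9672262588
C = 100 * 1000 * 9.9672262588 = 996722.6259 bps
C = 996.722626 kbps -> 996.72 kbps (2 dp)

996.72


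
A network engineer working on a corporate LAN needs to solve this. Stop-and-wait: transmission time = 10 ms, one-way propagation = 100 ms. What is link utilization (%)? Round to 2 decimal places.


Given: Ttrans = 10 ms, Tprop = 100 ms
RTT = 2 * Tprop = 2 * 100 = 200 ms
U = Ttrans / (Ttrans + RTT)
U = 10 / (10 + 200)
U = 10 / 210 = 0.047619
U% = 4.76%

4.76


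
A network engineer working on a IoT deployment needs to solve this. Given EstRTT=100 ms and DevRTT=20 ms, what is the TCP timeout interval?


Given: EstRTT = 100 ms, DevRTT = 20 ms
Timeout = EstRTT + 4 * DevRTT
4 * DevRTT = 4 * 20 = 80
Timeout = 100 + 80 = 180 ms

180


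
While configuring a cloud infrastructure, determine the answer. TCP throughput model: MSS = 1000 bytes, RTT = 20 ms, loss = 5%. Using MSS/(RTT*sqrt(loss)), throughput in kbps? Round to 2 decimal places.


Given: MSS = 1000 bytes, RTT = 20 ms, loss = 5%
RTT in seconds = 20 / 1000 = 0.02
Loss rate = 5% = 0.05
sqrt(loss) = sqrt(0.05) = 0.223606797750
Throughput (bytes/s) = 1000 / (0.02 * 0.223606797750) = 223606.7977
Throughput (kbps) = 223606.7977 * 8 / 1000 = 1788.854382 -> 1788.85 kbps (2 dp)

1788.85


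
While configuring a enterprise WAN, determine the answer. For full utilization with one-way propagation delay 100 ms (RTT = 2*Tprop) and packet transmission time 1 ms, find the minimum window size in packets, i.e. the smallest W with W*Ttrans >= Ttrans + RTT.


Given: Ttrans = 1 ms, RTT = 200 ms (= 2 * Tprop, Tprop = 100 ms)
Time until first ACK returns = Ttrans + RTT = 1 + 200 = 201 ms
Need W * Ttrans >= Ttrans + RTT  ->  W >= (Ttrans + RTT) / Ttrans
(Ttrans + RTT) / Ttrans = 201 / 1 = 201
W_min = ceil(201) = 201

201


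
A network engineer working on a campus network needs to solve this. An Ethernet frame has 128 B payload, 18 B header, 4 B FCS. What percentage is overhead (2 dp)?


Given: payload = 128 B, header = 18 B, trailer = 4 B
Overhead bytes = header + trailer = 18 + 4 = 22
Total frame = payload + overhead = 128 + 22 = 150
Overhead % = 22 / 150 * 100 = 14.6667% -> 14.67% (2 dp)

14.67


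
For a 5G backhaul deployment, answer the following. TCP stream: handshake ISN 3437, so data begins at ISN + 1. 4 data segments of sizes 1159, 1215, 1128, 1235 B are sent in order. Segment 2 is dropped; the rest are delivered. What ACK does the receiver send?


SYN uses sequence number 3437; first data byte = ISN + 1 = 3438.
Segment 1: SEQ = 3438, len = 1159 B, covers [3438, 4596]
Segment 2: SEQ = 4597, len = 1215 B, covers [4597, 5811] [LOST]
Segment 3: SEQ = 5812, len = 1128 B, covers [5812, 6939]
Segment 4: SEQ = 6940, len = 1235 B, covers [6940, 8174]
In-order data received: bytes [3438, 4596] (segments 1..1).
Segment 2 missing -> gap begins at byte 4597; later segments buffered out of order.
Cumulative ACK = next expected in-order byte = 3438 + 1159 = 4597

4597


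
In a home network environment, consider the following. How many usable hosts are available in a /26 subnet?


Given: subnet mask /26
Host bits = 32 - 26 = 6
Total addresses = 2^6 = 64
Usable hosts = 64 - 2 (network + broadcast) = 62

62


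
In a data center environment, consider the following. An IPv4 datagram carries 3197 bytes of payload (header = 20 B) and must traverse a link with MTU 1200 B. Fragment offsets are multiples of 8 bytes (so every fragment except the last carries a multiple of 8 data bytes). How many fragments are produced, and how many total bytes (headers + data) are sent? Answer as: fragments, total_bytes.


Max data per non-final fragment = floor((MTU - header)/8)*8 = floor((1200 - 20)/8)*8 = floor(1180/8)*8 = 1176 B
Final fragment needs no 8-byte alignment: it can carry up to MTU - header = 1180 B
Non-final fragments needed = ceil((payload - 1180) / 1176) = ceil(2017/1176) = ceil(1.7151) = 2
Number of fragments = 2 + 1 = 3
Fragment sizes (data): 2 * 1176 B + 845 B (last, 845 <= 1180 OK)
Total bytes sent = payload + n_frags * header = 3197 + 3*20 = 3197 + 60 = 3257 B

3, 3257


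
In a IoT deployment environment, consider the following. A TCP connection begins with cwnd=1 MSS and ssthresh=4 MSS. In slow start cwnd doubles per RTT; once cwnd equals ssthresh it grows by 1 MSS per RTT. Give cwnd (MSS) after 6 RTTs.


RTT 0: cwnd = 1 MSS (initial)
RTT 1: cwnd = 2 MSS (slow start, doubled)
RTT 2: cwnd = 4 MSS (slow start, doubled)
RTT 3: cwnd = 5 MSS (congestion avoidance, +1)
RTT 4: cwnd = 6 MSS (congestion avoidance, +1)
RTT 5: cwnd = 7 MSS (congestion avoidance, +1)
RTT 6: cwnd = 8 MSS (congestion avoidance, +1)

8


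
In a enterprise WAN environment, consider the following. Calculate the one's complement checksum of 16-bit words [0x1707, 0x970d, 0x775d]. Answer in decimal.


Given words: [0x1707, 0x970d, 0x775d]
Step 1: Sum all words
Raw sum = 5895 + 38669 + 30557 = 75121
Step 2: Fold carry: (9585 + 1) = 9586
One's complement = ~9586 & 0xFFFF = 55949

55949


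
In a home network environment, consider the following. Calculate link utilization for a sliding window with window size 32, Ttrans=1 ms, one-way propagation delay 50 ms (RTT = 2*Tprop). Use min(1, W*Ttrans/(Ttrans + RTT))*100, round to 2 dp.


Given: W = 32, Ttrans = 1 ms, RTT = 100 ms (= 2 * Tprop, Tprop = 50 ms)
Cycle time = Ttrans + RTT = 1 + 100 = 101 ms (first packet sent until its ACK returns)
W * Ttrans = 32 * 1 = 32 ms of sending per cycle
W * Ttrans / (Ttrans + RTT) = 32 / 101 = 0.316832
U = min(1, 0.316832) = 0.316832
U% = 31.68%

31.68


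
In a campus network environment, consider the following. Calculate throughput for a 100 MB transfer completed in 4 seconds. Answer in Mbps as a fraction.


Given: file = 100 MB, time = 4 s
File in Mb = 100 * 8 = 800 Mb
Throughput = 800 / 4 Mbps
Throughput = 200 Mbps

200


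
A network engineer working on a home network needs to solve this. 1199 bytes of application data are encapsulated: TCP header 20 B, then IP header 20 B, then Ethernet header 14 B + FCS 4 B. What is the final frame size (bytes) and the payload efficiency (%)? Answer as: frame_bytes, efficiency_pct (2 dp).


TCP segment = 1199 + 20 = 1219 B
IP packet = 1219 + 20 = 1239 B
Ethernet frame = 1239 + 14 + 4 = 1257 B
Efficiency = app / frame = 1199 / 1257 = 0.953858 = 95.3858% -> 95.39% (2 dp)

1257, 95.39


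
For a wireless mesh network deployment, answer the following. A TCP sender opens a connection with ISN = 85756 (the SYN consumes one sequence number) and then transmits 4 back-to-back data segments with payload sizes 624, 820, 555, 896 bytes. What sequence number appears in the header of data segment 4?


The SYN occupies sequence number ISN = 85756, so the first data byte is ISN + 1 = 85757.
SEQ of data segment i = (ISN + 1) + sum of payload sizes of segments 1..i-1.
Segment 1: SEQ = 85757, payload = 624 bytes
Segment 2: SEQ = 86381, payload = 820 bytes
Segment 3: SEQ = 87201, payload = 555 bytes
Segment 4: SEQ = 87756, payload = 896 bytes
SEQ of segment 4 = 85757 + 624 + 820 + 555 = 87756

87756


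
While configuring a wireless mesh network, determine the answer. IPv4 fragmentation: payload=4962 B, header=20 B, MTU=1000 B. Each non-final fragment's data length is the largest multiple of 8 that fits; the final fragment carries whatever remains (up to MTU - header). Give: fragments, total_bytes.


Max data per non-final fragment = floor((MTU - header)/8)*8 = floor((1000 - 20)/8)*8 = floor(980/8)*8 = 976 B
Final fragment needs no 8-byte alignment: it can carry up to MTU - header = 980 B
Non-final fragments needed = ceil((payload - 980) / 976) = ceil(3982/976) = ceil(4.0799) = 5
Number of fragments = 5 + 1 = 6
Fragment sizes (data): 5 * 976 B + 82 B (last, 82 <= 980 OK)
Total bytes sent = payload + n_frags * header = 4962 + 6*20 = 4962 + 120 = 5082 B

6, 5082


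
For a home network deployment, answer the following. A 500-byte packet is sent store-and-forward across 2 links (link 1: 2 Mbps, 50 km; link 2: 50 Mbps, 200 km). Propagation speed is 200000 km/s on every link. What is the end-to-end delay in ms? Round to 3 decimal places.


Packet = 500 bytes = 4000 bits. Store-and-forward: sum (t_trans + t_prop) per link.
Link 1: t_trans = 4000/(2*10^6) s = 2.0000 ms; t_prop = 50/200000 s = 0.2500 ms; subtotal = 2.2500 ms
Link 2: t_trans = 4000/(50*10^6) s = 0.0800 ms; t_prop = 200/200000 s = 1.0000 ms; subtotal = 1.0800 ms
End-to-end = 2.2500 + 1.0800 = 3.3300 ms -> 3.330 ms (3 dp)

3.330


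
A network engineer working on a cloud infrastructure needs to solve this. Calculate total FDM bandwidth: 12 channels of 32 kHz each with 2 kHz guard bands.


Given: 12 channels, 32 kHz each, guard = 2 kHz
Channel bandwidth = 12 * 32 = 384 kHz
Guard bands = 11 gaps * 2 kHz = 22 kHz
Total = 384 + 22 = 406 kHz

406


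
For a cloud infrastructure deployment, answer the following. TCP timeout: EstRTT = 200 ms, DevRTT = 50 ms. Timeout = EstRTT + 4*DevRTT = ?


Given: EstRTT = 200 ms, DevRTT = 50 ms
Timeout = EstRTT + 4 * DevRTT
4 * DevRTT = 4 * 50 = 200
Timeout = 200 + 200 = 400 ms

400


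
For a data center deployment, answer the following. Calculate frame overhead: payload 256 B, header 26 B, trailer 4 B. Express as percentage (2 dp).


Given: payload = 256 B, header = 26 B, trailer = 4 B
Overhead bytes = header + trailer = 26 + 4 = 30
Total frame = payload + overhead = 256 + 30 = 286
Overhead % = 30 / 286 * 100 = 10.4895% -> 10.49% (2 dp)

10.49
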